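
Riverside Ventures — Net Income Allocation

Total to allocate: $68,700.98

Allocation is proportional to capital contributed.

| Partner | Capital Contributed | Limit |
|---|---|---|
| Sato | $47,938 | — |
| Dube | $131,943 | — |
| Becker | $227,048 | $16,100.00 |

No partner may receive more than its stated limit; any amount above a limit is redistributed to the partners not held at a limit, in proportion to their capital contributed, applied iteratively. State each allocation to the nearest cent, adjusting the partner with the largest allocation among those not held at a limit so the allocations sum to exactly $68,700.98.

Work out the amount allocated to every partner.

Sato: $14,018.08; Dube: $38,582.90; Becker: $16,100.00

Capital contributed total: 406,929.
Proportional shares (ignoring caps): Sato 8,093.2732; Dube 22,275.6633; Becker 38,332.0434.
Cap binds for Becker ($16,100.00); remaining pool $52,600.98 reallocated over remaining capital contributed 179,881.
Shares after redistribution: Sato 14,018.0774 → $14,018.08; Dube 38,582.9026 → $38,582.90.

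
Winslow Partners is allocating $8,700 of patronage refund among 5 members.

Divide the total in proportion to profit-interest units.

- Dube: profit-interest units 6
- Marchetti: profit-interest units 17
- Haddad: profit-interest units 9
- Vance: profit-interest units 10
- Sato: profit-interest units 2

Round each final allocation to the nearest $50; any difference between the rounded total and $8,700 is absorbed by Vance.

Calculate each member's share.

Profit-interest units total: 44.
Proportional shares: Dube 6/44 × $8,700 = 1,186.36; Marchetti 17/44 × $8,700 = 3,361.36; Haddad 9/44 × $8,700 = 1,779.55; Vance 10/44 × $8,700 = 1,977.27; Sato 2/44 × $8,700 = 395.45.
At nearest $50: Dube $1,200; Marchetti $3,350; Haddad $1,800; Vance $2,000; Sato $400. Sum = $8,750.
Difference $8,700 − $8,750 = −$50 applied to Vance: Vance becomes $1,950.

Dube: $1,200 · Marchetti: $3,350 · Haddad: $1,800 · Vance: $1,950 · Sato: $400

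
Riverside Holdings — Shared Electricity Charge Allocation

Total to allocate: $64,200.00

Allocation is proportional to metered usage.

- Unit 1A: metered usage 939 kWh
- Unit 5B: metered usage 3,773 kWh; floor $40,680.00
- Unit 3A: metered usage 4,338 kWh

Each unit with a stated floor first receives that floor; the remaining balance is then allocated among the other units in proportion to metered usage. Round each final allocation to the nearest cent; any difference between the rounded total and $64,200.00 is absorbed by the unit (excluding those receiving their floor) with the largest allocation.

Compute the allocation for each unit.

Minimums first: Unit 5B $40,680.00. Balance $23,520.00.
Balance split over remaining metered usage 5,277: Unit 1A 4,185.1961 → $4,185.20; Unit 3A 19,334.8039 → $19,334.80.

Unit 1A: $4,185.20 · Unit 5B: $40,680.00 · Unit 3A: $19,334.80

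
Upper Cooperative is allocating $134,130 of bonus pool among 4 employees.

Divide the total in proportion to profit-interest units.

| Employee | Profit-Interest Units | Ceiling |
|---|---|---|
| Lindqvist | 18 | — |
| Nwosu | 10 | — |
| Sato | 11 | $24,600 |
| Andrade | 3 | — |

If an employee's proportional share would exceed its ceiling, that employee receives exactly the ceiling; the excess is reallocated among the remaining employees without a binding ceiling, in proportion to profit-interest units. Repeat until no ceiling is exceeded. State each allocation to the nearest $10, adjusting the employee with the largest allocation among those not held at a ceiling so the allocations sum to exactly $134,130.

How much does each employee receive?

Lindqvist: $63,600; Nwosu: $35,330; Sato: $24,600; Andrade: $10,600

Total profit-interest units = 42.
Proportional shares (ignoring caps): Lindqvist 57,484.29; Nwosu 31,935.71; Sato 35,129.29; Andrade 9,580.71.
Capped: Sato ($24,600); residual $109,530 reallocated over remaining profit-interest units 31.
Remaining shares: Lindqvist 63,598.06 → $63,600; Nwosu 35,332.26 → $35,330; Andrade 10,599.68 → $10,600.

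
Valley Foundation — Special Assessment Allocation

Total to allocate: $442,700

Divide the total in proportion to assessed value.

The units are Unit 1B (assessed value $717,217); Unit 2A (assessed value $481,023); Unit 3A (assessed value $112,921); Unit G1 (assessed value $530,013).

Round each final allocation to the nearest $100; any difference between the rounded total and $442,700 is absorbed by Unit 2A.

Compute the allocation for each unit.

Assessed value total: 1,841,174.
Pro-rata amounts: Unit 1B 717,217/1,841,174 × $442,700 = 172,450.82; Unit 2A 481,023/1,841,174 × $442,700 = 115,659.29; Unit 3A 112,921/1,841,174 × $442,700 = 27,151.22; Unit G1 530,013/1,841,174 × $442,700 = 127,438.66.
At nearest $100: Unit 1B $172,500; Unit 2A $115,700; Unit 3A $27,200; Unit G1 $127,400. Sum = $442,800.
Difference $442,700 − $442,800 = −$100 applied to Unit 2A: Unit 2A becomes $115,600.

Unit 1B: $172,500 · Unit 2A: $115,600 · Unit 3A: $27,200 · Unit G1: $127,400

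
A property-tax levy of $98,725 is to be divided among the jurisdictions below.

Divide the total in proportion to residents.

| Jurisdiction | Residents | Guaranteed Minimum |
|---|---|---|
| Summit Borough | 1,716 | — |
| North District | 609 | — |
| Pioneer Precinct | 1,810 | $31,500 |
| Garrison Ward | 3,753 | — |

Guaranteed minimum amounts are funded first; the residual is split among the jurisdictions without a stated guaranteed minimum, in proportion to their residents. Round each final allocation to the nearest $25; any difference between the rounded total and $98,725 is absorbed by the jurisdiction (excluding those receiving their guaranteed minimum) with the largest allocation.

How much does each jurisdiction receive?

Fund the minimums — Pioneer Precinct $31,500. Remaining pool $67,225.
Remaining pool split over remaining residents 6,078: Summit Borough 18,979.62 → $18,975; North District 6,735.77 → $6,725; Garrison Ward 41,509.61 → $41,500.
Rounding difference +$25 applied to Garrison Ward → $41,525.

Summit Borough: $18,975; North District: $6,725; Pioneer Precinct: $31,500; Garrison Ward: $41,525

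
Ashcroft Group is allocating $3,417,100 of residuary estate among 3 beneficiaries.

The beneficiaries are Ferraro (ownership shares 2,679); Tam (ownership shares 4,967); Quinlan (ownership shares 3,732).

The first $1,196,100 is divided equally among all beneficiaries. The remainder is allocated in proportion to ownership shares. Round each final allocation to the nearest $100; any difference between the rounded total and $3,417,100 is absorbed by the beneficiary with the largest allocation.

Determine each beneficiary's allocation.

Ferraro: $921,600 · Tam: $1,368,300 · Quinlan: $1,127,200

Equal tier: $1,196,100 ÷ 3 = $398,700 apiece.
Remainder $2,221,000 by ownership shares (total 11,378): Ferraro 522,944.19 → $522,900; Tam 969,564.69 → $969,600; Quinlan 728,491.12 → $728,500.
Totals: Ferraro $398,700 + $522,900 = $921,600; Tam $398,700 + $969,600 = $1,368,300; Quinlan $398,700 + $728,500 = $1,127,200.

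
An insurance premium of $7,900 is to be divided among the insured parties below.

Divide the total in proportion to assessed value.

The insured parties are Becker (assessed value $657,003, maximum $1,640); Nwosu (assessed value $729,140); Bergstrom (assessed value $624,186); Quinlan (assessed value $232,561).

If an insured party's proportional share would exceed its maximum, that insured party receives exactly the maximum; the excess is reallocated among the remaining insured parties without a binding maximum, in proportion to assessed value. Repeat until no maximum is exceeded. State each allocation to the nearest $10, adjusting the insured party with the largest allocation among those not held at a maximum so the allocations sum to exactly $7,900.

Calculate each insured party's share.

Becker: $1,640; Nwosu: $2,880; Bergstrom: $2,460; Quinlan: $920

Assessed value total: 2,242,890.
Unconstrained shares: Becker 2,314.12; Nwosu 2,568.21; Bergstrom 2,198.53; Quinlan 819.14.
Capped: Becker ($1,640); remaining pool $6,260 reallocated over remaining assessed value 1,585,887.
Remaining shares: Nwosu 2,878.15 → $2,880; Bergstrom 2,463.86 → $2,460; Quinlan 917.99 → $920.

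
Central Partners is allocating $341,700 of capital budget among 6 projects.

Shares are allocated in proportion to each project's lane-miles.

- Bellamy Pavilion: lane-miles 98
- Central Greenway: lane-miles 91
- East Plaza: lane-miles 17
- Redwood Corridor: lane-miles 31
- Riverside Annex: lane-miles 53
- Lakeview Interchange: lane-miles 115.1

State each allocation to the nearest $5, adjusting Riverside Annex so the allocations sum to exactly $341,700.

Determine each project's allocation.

Bellamy Pavilion: $82,665; Central Greenway: $76,760; East Plaza: $14,340; Redwood Corridor: $26,150; Riverside Annex: $44,700; Lakeview Interchange: $97,085

Combined lane-miles = 405.1.
Unrounded shares: Bellamy Pavilion 98/405.1 × $341,700 = 82,662.55; Central Greenway 91/405.1 × $341,700 = 76,758.08; East Plaza 17/405.1 × $341,700 = 14,339.42; Redwood Corridor 31/405.1 × $341,700 = 26,148.36; Riverside Annex 53/405.1 × $341,700 = 44,705.26; Lakeview Interchange 115.1/405.1 × $341,700 = 97,086.32.
Rounded to nearest $5: Bellamy Pavilion $82,665; Central Greenway $76,760; East Plaza $14,340; Redwood Corridor $26,150; Riverside Annex $44,705; Lakeview Interchange $97,085. Sum = $341,705.
Difference $341,700 − $341,705 = −$5 applied to Riverside Annex: Riverside Annex becomes $44,700.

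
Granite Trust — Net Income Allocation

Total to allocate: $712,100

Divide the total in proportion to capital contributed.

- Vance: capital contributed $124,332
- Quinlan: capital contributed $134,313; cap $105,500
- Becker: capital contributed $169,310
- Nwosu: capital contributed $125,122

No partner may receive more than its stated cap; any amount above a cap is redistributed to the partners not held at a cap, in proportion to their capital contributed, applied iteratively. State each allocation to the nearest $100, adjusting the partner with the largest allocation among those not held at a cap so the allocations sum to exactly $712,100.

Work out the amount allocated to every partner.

Combined capital contributed = 553,077.
Pro-rata shares before constraints: Vance 160,080.45; Quinlan 172,931.23; Becker 217,990.72; Nwosu 161,097.60.
Cap binds for Quinlan ($105,500); remaining pool $606,600 reallocated over remaining capital contributed 418,764.
Remaining shares: Vance 180,100.94 → $180,100; Becker 245,253.76 → $245,300; Nwosu 181,245.30 → $181,200.

Vance: $180,100 · Quinlan: $105,500 · Becker: $245,300 · Nwosu: $181,200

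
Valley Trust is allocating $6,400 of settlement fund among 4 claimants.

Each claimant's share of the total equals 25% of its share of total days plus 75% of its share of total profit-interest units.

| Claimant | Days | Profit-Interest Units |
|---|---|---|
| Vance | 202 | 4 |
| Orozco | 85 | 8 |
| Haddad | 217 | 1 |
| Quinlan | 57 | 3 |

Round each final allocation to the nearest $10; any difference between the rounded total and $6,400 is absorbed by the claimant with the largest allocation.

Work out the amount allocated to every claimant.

Vance: $1,780 | Orozco: $2,640 | Haddad: $920 | Quinlan: $1,060

Days total 561; profit-interest units total 16.
Blended shares (25% days + 75% profit-interest units): Vance 0.2775; Orozco 0.4129; Haddad 0.1436; Quinlan 0.1660.
Pro-rata amounts: Vance 1,776.11; Orozco 2,642.42; Haddad 918.89; Quinlan 1,062.57.
At nearest $10: Vance $1,780; Orozco $2,640; Haddad $920; Quinlan $1,060. Sum = $6,400.
No rounding difference to absorb.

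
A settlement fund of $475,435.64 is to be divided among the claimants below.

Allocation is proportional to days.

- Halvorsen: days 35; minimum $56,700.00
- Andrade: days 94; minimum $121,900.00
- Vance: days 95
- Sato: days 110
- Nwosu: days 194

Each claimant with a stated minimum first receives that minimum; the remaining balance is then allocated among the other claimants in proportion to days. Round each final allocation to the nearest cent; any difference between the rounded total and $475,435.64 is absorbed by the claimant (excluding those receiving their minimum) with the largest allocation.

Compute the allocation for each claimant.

Halvorsen: $56,700.00 | Andrade: $121,900.00 | Vance: $70,675.15 | Sato: $81,834.39 | Nwosu: $144,326.10

Guaranteed amounts: Halvorsen $56,700.00; Andrade $121,900.00. Balance $296,835.64.
Balance split over remaining days 399: Vance 70,675.1524 → $70,675.15; Sato 81,834.3870 → $81,834.39; Nwosu 144,326.1007 → $144,326.10.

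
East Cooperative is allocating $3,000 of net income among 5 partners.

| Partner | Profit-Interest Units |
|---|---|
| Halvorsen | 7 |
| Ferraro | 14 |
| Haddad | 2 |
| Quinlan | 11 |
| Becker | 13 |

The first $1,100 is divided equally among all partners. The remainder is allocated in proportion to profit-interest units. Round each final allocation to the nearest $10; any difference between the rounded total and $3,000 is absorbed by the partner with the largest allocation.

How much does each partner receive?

$1,100 shared equally gives $220 per partner.
Remainder $1,900 by profit-interest units (total 47): Halvorsen 282.98 → $280; Ferraro 565.96 → $570; Haddad 80.85 → $80; Quinlan 444.68 → $440; Becker 525.53 → $530.
Totals: Halvorsen $220 + $280 = $500; Ferraro $220 + $570 = $790; Haddad $220 + $80 = $300; Quinlan $220 + $440 = $660; Becker $220 + $530 = $750.

Halvorsen: $500 · Ferraro: $790 · Haddad: $300 · Quinlan: $660 · Becker: $750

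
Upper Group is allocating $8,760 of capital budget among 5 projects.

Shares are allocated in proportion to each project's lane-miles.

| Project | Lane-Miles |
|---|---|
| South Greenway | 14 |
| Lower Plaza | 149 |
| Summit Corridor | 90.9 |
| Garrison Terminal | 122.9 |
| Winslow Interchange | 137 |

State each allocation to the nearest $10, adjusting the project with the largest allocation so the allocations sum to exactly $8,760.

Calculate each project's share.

South Greenway: $240; Lower Plaza: $2,530; Summit Corridor: $1,550; Garrison Terminal: $2,100; Winslow Interchange: $2,340

Total lane-miles = 513.8.
Raw shares: South Greenway 14/513.8 × $8,760 = 238.69; Lower Plaza 149/513.8 × $8,760 = 2,540.37; Summit Corridor 90.9/513.8 × $8,760 = 1,549.79; Garrison Terminal 122.9/513.8 × $8,760 = 2,095.38; Winslow Interchange 137/513.8 × $8,760 = 2,335.77.
After rounding ($10): South Greenway $240; Lower Plaza $2,540; Summit Corridor $1,550; Garrison Terminal $2,100; Winslow Interchange $2,340. Sum = $8,770.
Difference $8,760 − $8,770 = −$10 applied to largest allocation (Lower Plaza): Lower Plaza becomes $2,530.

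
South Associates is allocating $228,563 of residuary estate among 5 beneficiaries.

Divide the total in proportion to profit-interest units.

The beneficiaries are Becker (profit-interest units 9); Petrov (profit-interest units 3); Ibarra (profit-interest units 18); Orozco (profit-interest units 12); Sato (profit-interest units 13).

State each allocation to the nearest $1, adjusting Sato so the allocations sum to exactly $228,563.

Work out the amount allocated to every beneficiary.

Sum of profit-interest units: 55.
Pro-rata amounts: Becker 9/55 × $228,563 = 37,401.22; Petrov 3/55 × $228,563 = 12,467.07; Ibarra 18/55 × $228,563 = 74,802.44; Orozco 12/55 × $228,563 = 49,868.29; Sato 13/55 × $228,563 = 54,023.98.
At nearest $1: Becker $37,401; Petrov $12,467; Ibarra $74,802; Orozco $49,868; Sato $54,024. Sum = $228,562.
Difference $228,563 − $228,562 = +$1 applied to Sato: Sato becomes $54,025.

Becker: $37,401 | Petrov: $12,467 | Ibarra: $74,802 | Orozco: $49,868 | Sato: $54,025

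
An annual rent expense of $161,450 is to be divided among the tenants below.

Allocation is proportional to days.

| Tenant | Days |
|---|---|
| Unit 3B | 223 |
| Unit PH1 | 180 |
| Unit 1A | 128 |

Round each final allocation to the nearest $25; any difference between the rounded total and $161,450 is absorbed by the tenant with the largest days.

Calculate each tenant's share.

Days total: 223 + 180 + 128 = 531.
Pro-rata amounts: Unit 3B 67,802.92; Unit PH1 54,728.81; Unit 1A 38,918.27.
After rounding ($25): Unit 3B $67,800; Unit PH1 $54,725; Unit 1A $38,925. Sum = $161,450.
Rounded total matches; no reconciliation needed.

Unit 3B: $67,800 | Unit PH1: $54,725 | Unit 1A: $38,925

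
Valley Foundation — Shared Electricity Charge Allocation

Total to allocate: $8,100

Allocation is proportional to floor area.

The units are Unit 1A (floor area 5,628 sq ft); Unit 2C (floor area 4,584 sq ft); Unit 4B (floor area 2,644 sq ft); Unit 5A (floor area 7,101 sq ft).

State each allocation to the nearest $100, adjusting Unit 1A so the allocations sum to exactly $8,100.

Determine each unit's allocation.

Unit 1A: $2,200; Unit 2C: $1,900; Unit 4B: $1,100; Unit 5A: $2,900

Total floor area = 19,957.
Pro-rata amounts: Unit 1A 5,628/19,957 × $8,100 = 2,284.25; Unit 2C 4,584/19,957 × $8,100 = 1,860.52; Unit 4B 2,644/19,957 × $8,100 = 1,073.13; Unit 5A 7,101/19,957 × $8,100 = 2,882.10.
At nearest $100: Unit 1A $2,300; Unit 2C $1,900; Unit 4B $1,100; Unit 5A $2,900. Sum = $8,200.
Difference $8,100 − $8,200 = −$100 applied to Unit 1A: Unit 1A becomes $2,200.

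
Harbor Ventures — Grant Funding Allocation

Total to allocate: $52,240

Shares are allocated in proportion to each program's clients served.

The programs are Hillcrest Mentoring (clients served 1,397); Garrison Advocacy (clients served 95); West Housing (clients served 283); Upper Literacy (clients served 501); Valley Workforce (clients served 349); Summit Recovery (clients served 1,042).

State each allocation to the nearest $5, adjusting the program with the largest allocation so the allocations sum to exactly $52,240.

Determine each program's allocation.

Hillcrest Mentoring: $19,905; Garrison Advocacy: $1,355; West Housing: $4,030; Upper Literacy: $7,135; Valley Workforce: $4,970; Summit Recovery: $14,845

Total clients served = 3,667.
Pro-rata amounts: Hillcrest Mentoring 1,397/3,667 × $52,240 = 19,901.63; Garrison Advocacy 95/3,667 × $52,240 = 1,353.37; West Housing 283/3,667 × $52,240 = 4,031.61; Upper Literacy 501/3,667 × $52,240 = 7,137.23; Valley Workforce 349/3,667 × $52,240 = 4,971.85; Summit Recovery 1,042/3,667 × $52,240 = 14,844.31.
After rounding ($5): Hillcrest Mentoring $19,900; Garrison Advocacy $1,355; West Housing $4,030; Upper Literacy $7,135; Valley Workforce $4,970; Summit Recovery $14,845. Sum = $52,235.
Difference $52,240 − $52,235 = +$5 applied to largest allocation (Hillcrest Mentoring): Hillcrest Mentoring becomes $19,905.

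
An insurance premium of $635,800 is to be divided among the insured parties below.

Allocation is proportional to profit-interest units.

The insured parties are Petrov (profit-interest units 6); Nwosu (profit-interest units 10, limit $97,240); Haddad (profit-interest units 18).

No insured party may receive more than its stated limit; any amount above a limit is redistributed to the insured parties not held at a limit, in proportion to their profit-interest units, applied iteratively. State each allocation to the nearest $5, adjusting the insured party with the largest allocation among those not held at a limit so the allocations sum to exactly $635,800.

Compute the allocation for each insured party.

Total profit-interest units = 34.
Unconstrained shares: Petrov 112,200.00; Nwosu 187,000.00; Haddad 336,600.00.
Capped: Nwosu ($97,240); remaining pool $538,560 reallocated over remaining profit-interest units 24.
Shares after redistribution: Petrov 134,640.00 → $134,640; Haddad 403,920.00 → $403,920.

Petrov: $134,640 | Nwosu: $97,240 | Haddad: $403,920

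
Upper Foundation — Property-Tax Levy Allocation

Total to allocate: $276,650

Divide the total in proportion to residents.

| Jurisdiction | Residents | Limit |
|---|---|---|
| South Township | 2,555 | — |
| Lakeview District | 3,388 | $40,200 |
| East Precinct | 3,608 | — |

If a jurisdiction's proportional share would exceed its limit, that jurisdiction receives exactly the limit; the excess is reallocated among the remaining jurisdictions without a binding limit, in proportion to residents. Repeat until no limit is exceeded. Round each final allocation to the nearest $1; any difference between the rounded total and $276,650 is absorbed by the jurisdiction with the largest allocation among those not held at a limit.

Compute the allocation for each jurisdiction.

Residents total: 9,551.
Proportional shares (ignoring caps): South Township 74,006.99; Lakeview District 98,135.29; East Precinct 104,507.72.
Cap binds for Lakeview District ($40,200); balance $236,450 reallocated over remaining residents 6,163.
Remaining shares: South Township 98,025.27 → $98,025; East Precinct 138,424.73 → $138,425.

South Township: $98,025 | Lakeview District: $40,200 | East Precinct: $138,425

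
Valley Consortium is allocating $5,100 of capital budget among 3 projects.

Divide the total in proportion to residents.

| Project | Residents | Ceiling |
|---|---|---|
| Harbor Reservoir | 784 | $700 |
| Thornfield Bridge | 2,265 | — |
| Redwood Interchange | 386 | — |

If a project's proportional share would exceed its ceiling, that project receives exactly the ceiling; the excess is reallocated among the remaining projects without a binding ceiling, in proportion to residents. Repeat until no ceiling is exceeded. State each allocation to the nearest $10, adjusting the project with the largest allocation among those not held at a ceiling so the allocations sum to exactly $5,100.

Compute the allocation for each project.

Harbor Reservoir: $700; Thornfield Bridge: $3,760; Redwood Interchange: $640

Residents total: 3,435.
Proportional shares (ignoring caps): Harbor Reservoir 1,164.02; Thornfield Bridge 3,362.88; Redwood Interchange 573.10.
Capped: Harbor Reservoir ($700); residual $4,400 reallocated over remaining residents 2,651.
Remaining shares: Thornfield Bridge 3,759.34 → $3,760; Redwood Interchange 640.66 → $640.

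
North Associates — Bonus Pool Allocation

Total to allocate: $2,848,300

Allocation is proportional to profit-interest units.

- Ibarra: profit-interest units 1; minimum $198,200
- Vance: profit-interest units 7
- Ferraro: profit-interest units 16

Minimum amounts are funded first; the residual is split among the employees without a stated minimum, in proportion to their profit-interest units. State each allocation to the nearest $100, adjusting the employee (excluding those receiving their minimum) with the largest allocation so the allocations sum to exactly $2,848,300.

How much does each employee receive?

Guaranteed amounts: Ibarra $198,200. Residual $2,650,100.
Residual split over remaining profit-interest units 23: Vance 806,552.17 → $806,600; Ferraro 1,843,547.83 → $1,843,500.

Ibarra: $198,200 · Vance: $806,600 · Ferraro: $1,843,500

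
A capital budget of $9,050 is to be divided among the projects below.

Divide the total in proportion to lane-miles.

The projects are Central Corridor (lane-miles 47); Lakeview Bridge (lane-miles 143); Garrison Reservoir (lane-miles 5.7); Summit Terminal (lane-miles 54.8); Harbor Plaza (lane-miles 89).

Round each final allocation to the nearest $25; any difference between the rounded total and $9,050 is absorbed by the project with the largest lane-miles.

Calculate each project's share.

Lane-miles total: 47 + 143 + 5.7 + 54.8 + 89 = 339.5.
Raw shares: Central Corridor 1,252.87; Lakeview Bridge 3,811.93; Garrison Reservoir 151.94; Summit Terminal 1,460.80; Harbor Plaza 2,372.46.
At nearest $25: Central Corridor $1,250; Lakeview Bridge $3,800; Garrison Reservoir $150; Summit Terminal $1,450; Harbor Plaza $2,375. Sum = $9,025.
Difference $9,050 − $9,025 = +$25 applied to largest lane-miles (Lakeview Bridge): Lakeview Bridge becomes $3,825.

Central Corridor: $1,250 | Lakeview Bridge: $3,825 | Garrison Reservoir: $150 | Summit Terminal: $1,450 | Harbor Plaza: $2,375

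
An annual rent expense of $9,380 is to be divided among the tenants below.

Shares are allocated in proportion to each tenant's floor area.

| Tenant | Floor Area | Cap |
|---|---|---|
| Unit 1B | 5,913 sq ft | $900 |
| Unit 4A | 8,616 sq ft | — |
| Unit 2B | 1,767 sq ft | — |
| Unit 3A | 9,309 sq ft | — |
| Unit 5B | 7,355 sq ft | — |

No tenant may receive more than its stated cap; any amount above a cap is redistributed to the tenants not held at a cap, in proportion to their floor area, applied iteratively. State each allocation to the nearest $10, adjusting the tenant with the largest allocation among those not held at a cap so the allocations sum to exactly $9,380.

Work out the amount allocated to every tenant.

Unit 1B: $900 · Unit 4A: $2,700 · Unit 2B: $550 · Unit 3A: $2,920 · Unit 5B: $2,310

Sum of floor area: 32,960.
Proportional shares (ignoring caps): Unit 1B 1,682.77; Unit 4A 2,452.00; Unit 2B 502.87; Unit 3A 2,649.22; Unit 5B 2,093.14.
Capped: Unit 1B ($900); remaining pool $8,480 reallocated over remaining floor area 27,047.
Remaining shares: Unit 4A 2,701.36 → $2,700; Unit 2B 554.00 → $550; Unit 3A 2,918.63 → $2,920; Unit 5B 2,306.00 → $2,310.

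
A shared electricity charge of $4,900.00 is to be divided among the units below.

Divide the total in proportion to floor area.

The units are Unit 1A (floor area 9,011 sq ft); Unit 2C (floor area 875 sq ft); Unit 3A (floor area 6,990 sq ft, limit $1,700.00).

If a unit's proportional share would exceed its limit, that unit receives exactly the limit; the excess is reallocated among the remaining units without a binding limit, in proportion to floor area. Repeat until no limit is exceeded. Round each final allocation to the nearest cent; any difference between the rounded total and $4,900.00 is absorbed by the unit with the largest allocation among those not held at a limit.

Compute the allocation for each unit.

Unit 1A: $2,916.77 · Unit 2C: $283.23 · Unit 3A: $1,700.00

Total floor area = 16,876.
Proportional shares (ignoring caps): Unit 1A 2,616.3724; Unit 2C 254.0590; Unit 3A 2,029.5686.
Capped: Unit 3A ($1,700.00); balance $3,200.00 reallocated over remaining floor area 9,886.
Redistributed shares: Unit 1A 2,916.7712 → $2,916.77; Unit 2C 283.2288 → $283.23.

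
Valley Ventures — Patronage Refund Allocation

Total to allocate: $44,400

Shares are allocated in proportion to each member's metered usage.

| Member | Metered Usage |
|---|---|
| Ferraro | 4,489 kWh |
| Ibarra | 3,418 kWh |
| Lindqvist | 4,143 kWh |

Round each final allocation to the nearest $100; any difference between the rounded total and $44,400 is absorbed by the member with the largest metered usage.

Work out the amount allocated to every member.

Ferraro: $16,500; Ibarra: $12,600; Lindqvist: $15,300

Sum of metered usage: 4,489 + 3,418 + 4,143 = 12,050.
Raw shares: Ferraro 16,540.38; Ibarra 12,594.12; Lindqvist 15,265.49.
At nearest $100: Ferraro $16,500; Ibarra $12,600; Lindqvist $15,300. Sum = $44,400.
Rounded total matches; no reconciliation needed.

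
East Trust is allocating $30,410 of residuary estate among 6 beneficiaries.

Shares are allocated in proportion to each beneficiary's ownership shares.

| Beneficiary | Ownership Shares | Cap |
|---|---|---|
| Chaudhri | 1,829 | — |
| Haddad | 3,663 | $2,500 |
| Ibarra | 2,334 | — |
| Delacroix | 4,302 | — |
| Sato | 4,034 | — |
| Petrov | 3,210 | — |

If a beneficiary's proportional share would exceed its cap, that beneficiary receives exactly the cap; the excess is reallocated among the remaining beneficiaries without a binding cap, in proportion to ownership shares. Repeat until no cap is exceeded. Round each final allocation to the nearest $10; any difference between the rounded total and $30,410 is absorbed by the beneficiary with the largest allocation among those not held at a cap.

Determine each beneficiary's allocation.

Chaudhri: $3,250 · Haddad: $2,500 · Ibarra: $4,150 · Delacroix: $7,640 · Sato: $7,170 · Petrov: $5,700

Sum of ownership shares: 19,372.
Unconstrained shares: Chaudhri 2,871.15; Haddad 5,750.15; Ibarra 3,663.89; Delacroix 6,753.24; Sato 6,332.54; Petrov 5,039.03.
Held at cap: Haddad ($2,500); remaining pool $27,910 reallocated over remaining ownership shares 15,709.
Redistributed shares: Chaudhri 3,249.56 → $3,250; Ibarra 4,146.79 → $4,150; Delacroix 7,643.31 → $7,640; Sato 7,167.16 → $7,170; Petrov 5,703.17 → $5,700.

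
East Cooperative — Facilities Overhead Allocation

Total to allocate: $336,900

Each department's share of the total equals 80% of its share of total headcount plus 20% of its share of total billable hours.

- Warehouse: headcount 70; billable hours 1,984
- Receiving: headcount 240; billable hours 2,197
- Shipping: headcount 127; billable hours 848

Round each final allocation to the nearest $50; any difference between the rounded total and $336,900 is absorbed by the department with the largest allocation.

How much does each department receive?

Headcount total 437; billable hours total 5,029.
Combined weights (80% headcount + 20% billable hours): Warehouse 0.2070; Receiving 0.5267; Shipping 0.2662.
Proportional shares: Warehouse 69,754.75; Receiving 177,456.18; Shipping 89,689.07.
After rounding ($50): Warehouse $69,750; Receiving $177,450; Shipping $89,700. Sum = $336,900.
Sum already equals the total — no adjustment.

Warehouse: $69,750 | Receiving: $177,450 | Shipping: $89,700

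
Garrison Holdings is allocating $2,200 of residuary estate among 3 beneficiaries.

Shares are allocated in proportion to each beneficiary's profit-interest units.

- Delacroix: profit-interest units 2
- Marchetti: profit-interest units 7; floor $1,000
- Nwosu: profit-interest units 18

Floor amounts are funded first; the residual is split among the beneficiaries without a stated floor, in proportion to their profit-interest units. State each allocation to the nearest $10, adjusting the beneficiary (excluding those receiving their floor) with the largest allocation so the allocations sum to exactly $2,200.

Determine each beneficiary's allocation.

Delacroix: $120; Marchetti: $1,000; Nwosu: $1,080

Guaranteed amounts: Marchetti $1,000. Remaining pool $1,200.
Remaining pool split over remaining profit-interest units 20: Delacroix 120.00 → $120; Nwosu 1,080.00 → $1,080.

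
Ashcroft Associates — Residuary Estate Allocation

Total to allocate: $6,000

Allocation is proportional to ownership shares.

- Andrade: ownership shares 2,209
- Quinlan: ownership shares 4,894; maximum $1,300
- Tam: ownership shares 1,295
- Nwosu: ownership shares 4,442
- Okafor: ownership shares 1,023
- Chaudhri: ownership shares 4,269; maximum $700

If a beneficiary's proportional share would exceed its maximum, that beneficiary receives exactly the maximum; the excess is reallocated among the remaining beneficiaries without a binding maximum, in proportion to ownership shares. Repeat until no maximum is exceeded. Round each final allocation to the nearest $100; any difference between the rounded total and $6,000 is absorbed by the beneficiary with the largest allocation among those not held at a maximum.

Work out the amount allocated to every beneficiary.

Andrade: $1,000 · Quinlan: $1,300 · Tam: $600 · Nwosu: $1,900 · Okafor: $500 · Chaudhri: $700

Total ownership shares = 18,132.
Pro-rata shares before constraints: Andrade 730.97; Quinlan 1,619.46; Tam 428.52; Nwosu 1,469.89; Okafor 338.52; Chaudhri 1,412.64.
Held at cap: Quinlan ($1,300), Chaudhri ($700); residual $4,000 reallocated over remaining ownership shares 8,969.
Remaining shares: Andrade 985.17 → $1,000; Tam 577.54 → $600; Nwosu 1,981.05 → $2,000; Okafor 456.24 → $500.
Rounding difference −$100 applied to Nwosu → $1,900.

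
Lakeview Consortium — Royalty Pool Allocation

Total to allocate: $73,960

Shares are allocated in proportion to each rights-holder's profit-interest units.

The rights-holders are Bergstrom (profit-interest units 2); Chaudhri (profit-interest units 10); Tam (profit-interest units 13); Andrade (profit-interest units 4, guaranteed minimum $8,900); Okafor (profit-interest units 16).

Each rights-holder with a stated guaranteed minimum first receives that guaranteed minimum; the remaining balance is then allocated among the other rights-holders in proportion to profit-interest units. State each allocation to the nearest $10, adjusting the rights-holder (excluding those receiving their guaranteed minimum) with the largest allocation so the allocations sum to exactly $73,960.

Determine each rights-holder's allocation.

Fund the minimums — Andrade $8,900. Remaining pool $65,060.
Remaining pool split over remaining profit-interest units 41: Bergstrom 3,173.66 → $3,170; Chaudhri 15,868.29 → $15,870; Tam 20,628.78 → $20,630; Okafor 25,389.27 → $25,390.

Bergstrom: $3,170 | Chaudhri: $15,870 | Tam: $20,630 | Andrade: $8,900 | Okafor: $25,390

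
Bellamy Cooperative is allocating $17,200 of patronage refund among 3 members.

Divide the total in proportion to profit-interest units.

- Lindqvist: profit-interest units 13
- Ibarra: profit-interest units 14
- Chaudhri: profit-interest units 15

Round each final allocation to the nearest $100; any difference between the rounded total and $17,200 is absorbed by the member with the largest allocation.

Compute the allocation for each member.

Lindqvist: $5,300 | Ibarra: $5,700 | Chaudhri: $6,200

Sum of profit-interest units: 42.
Pro-rata amounts: Lindqvist 13/42 × $17,200 = 5,323.81; Ibarra 14/42 × $17,200 = 5,733.33; Chaudhri 15/42 × $17,200 = 6,142.86.
Rounded to nearest $100: Lindqvist $5,300; Ibarra $5,700; Chaudhri $6,100. Sum = $17,100.
Difference $17,200 − $17,100 = +$100 applied to largest allocation (Chaudhri): Chaudhri becomes $6,200.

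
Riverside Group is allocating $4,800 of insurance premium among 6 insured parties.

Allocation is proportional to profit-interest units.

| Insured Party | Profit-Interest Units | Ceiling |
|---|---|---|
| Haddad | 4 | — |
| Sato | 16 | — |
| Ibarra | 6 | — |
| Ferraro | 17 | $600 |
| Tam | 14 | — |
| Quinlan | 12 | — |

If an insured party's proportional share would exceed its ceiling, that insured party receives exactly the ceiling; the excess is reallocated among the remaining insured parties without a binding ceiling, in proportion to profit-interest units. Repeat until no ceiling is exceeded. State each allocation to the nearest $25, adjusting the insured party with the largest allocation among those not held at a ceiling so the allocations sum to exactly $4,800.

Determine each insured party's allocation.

Sum of profit-interest units: 69.
Pro-rata shares before constraints: Haddad 278.26; Sato 1,113.04; Ibarra 417.39; Ferraro 1,182.61; Tam 973.91; Quinlan 834.78.
Held at cap: Ferraro ($600); residual $4,200 reallocated over remaining profit-interest units 52.
Remaining shares: Haddad 323.08 → $325; Sato 1,292.31 → $1,300; Ibarra 484.62 → $475; Tam 1,130.77 → $1,125; Quinlan 969.23 → $975.

Haddad: $325; Sato: $1,300; Ibarra: $475; Ferraro: $600; Tam: $1,125; Quinlan: $975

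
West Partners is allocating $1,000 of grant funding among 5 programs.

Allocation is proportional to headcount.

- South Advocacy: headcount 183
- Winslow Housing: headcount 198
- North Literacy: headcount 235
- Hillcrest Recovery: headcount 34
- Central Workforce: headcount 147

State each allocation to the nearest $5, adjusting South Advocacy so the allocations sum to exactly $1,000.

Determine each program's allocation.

Combined headcount = 797.
Raw shares: South Advocacy 183/797 × $1,000 = 229.61; Winslow Housing 198/797 × $1,000 = 248.43; North Literacy 235/797 × $1,000 = 294.86; Hillcrest Recovery 34/797 × $1,000 = 42.66; Central Workforce 147/797 × $1,000 = 184.44.
After rounding ($5): South Advocacy $230; Winslow Housing $250; North Literacy $295; Hillcrest Recovery $45; Central Workforce $185. Sum = $1,005.
Difference $1,000 − $1,005 = −$5 applied to South Advocacy: South Advocacy becomes $225.

South Advocacy: $225 | Winslow Housing: $250 | North Literacy: $295 | Hillcrest Recovery: $45 | Central Workforce: $185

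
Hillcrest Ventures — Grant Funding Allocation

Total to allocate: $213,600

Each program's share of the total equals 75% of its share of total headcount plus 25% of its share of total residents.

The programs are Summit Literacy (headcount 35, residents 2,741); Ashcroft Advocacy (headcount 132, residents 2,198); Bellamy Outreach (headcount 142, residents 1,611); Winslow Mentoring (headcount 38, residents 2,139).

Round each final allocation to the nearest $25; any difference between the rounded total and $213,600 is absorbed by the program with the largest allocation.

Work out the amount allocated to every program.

Summit Literacy: $33,000 | Ashcroft Advocacy: $74,450 | Bellamy Outreach: $75,450 | Winslow Mentoring: $30,700

Totals — headcount 347, residents 8,689.
Blended shares (75% headcount + 25% residents): Summit Literacy 0.1545; Ashcroft Advocacy 0.3485; Bellamy Outreach 0.3533; Winslow Mentoring 0.1437.
Unrounded shares: Summit Literacy 33,003.87; Ashcroft Advocacy 74,448.89; Bellamy Outreach 75,458.07; Winslow Mentoring 30,689.17.
Rounded to nearest $25: Summit Literacy $33,000; Ashcroft Advocacy $74,450; Bellamy Outreach $75,450; Winslow Mentoring $30,700. Sum = $213,600.
No rounding difference to absorb.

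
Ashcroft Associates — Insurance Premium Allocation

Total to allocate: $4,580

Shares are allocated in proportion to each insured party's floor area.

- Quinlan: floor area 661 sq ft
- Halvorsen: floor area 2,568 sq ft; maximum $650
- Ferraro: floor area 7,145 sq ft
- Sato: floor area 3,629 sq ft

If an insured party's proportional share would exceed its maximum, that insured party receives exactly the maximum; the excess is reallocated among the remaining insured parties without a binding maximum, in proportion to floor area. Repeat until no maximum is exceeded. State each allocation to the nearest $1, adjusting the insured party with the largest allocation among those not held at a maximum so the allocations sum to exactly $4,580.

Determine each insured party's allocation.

Quinlan: $227; Halvorsen: $650; Ferraro: $2,456; Sato: $1,247

Floor area total: 14,003.
Pro-rata shares before constraints: Quinlan 216.20; Halvorsen 839.92; Ferraro 2,336.93; Sato 1,186.95.
Cap binds for Halvorsen ($650); balance $3,930 reallocated over remaining floor area 11,435.
Shares after redistribution: Quinlan 227.17 → $227; Ferraro 2,455.61 → $2,456; Sato 1,247.22 → $1,247.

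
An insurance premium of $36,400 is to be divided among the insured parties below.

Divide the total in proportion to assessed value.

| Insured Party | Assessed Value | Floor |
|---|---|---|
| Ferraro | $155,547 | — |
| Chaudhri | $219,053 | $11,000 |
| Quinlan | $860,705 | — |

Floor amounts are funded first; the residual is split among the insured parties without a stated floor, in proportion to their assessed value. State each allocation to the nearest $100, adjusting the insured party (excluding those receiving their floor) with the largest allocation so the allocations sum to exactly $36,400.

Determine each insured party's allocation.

Ferraro: $3,900 | Chaudhri: $11,000 | Quinlan: $21,500

Fund the minimums — Chaudhri $11,000. Balance $25,400.
Balance split over remaining assessed value 1,016,252: Ferraro 3,887.71 → $3,900; Quinlan 21,512.29 → $21,500.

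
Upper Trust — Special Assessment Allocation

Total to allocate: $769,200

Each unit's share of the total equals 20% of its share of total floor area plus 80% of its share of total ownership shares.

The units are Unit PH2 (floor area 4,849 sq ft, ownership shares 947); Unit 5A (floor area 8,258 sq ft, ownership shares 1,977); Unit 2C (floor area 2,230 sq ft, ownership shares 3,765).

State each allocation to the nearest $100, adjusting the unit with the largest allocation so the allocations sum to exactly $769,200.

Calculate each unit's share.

Totals — floor area 15,337, ownership shares 6,689.
Composite weights (20% floor area + 80% ownership shares): Unit PH2 0.1765; Unit 5A 0.3441; Unit 2C 0.4794.
Pro-rata amounts: Unit PH2 135,758.63; Unit 5A 264,708.79; Unit 2C 368,732.58.
After rounding ($100): Unit PH2 $135,800; Unit 5A $264,700; Unit 2C $368,700. Sum = $769,200.
Rounded total matches; no reconciliation needed.

Unit PH2: $135,800 | Unit 5A: $264,700 | Unit 2C: $368,700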